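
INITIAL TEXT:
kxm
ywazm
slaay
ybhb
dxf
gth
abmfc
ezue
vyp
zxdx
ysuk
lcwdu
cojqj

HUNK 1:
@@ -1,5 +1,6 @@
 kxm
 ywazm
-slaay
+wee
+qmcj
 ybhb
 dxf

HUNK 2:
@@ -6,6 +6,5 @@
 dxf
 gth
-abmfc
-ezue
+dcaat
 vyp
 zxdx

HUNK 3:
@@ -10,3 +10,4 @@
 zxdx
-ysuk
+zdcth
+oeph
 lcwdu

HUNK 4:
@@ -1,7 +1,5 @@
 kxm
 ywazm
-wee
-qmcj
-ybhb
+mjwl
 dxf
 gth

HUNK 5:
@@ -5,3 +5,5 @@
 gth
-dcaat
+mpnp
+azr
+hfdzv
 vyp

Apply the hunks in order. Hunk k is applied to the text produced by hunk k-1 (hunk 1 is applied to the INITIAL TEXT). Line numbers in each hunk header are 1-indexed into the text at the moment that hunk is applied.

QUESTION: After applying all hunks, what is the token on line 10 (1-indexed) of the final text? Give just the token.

Hunk 1: at line 1 remove [slaay] add [wee,qmcj] -> 14 lines: kxm ywazm wee qmcj ybhb dxf gth abmfc ezue vyp zxdx ysuk lcwdu cojqj
Hunk 2: at line 6 remove [abmfc,ezue] add [dcaat] -> 13 lines: kxm ywazm wee qmcj ybhb dxf gth dcaat vyp zxdx ysuk lcwdu cojqj
Hunk 3: at line 10 remove [ysuk] add [zdcth,oeph] -> 14 lines: kxm ywazm wee qmcj ybhb dxf gth dcaat vyp zxdx zdcth oeph lcwdu cojqj
Hunk 4: at line 1 remove [wee,qmcj,ybhb] add [mjwl] -> 12 lines: kxm ywazm mjwl dxf gth dcaat vyp zxdx zdcth oeph lcwdu cojqj
Hunk 5: at line 5 remove [dcaat] add [mpnp,azr,hfdzv] -> 14 lines: kxm ywazm mjwl dxf gth mpnp azr hfdzv vyp zxdx zdcth oeph lcwdu cojqj
Final line 10: zxdx

Answer: zxdx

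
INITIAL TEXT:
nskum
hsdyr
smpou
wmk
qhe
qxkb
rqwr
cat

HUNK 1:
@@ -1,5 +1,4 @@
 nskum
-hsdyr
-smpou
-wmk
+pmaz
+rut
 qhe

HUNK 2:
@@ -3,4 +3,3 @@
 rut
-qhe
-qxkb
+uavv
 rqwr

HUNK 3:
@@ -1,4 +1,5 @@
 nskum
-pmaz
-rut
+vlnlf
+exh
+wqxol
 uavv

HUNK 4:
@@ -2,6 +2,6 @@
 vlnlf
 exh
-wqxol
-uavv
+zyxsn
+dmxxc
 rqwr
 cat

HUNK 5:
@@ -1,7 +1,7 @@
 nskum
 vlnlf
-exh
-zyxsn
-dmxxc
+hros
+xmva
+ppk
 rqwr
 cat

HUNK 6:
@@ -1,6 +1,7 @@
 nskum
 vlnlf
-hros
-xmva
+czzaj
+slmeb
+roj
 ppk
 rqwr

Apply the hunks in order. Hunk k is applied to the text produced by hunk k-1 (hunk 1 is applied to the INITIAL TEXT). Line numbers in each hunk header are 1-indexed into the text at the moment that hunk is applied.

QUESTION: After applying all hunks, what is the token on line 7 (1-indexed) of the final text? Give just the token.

Hunk 1: at line 1 remove [hsdyr,smpou,wmk] add [pmaz,rut] -> 7 lines: nskum pmaz rut qhe qxkb rqwr cat
Hunk 2: at line 3 remove [qhe,qxkb] add [uavv] -> 6 lines: nskum pmaz rut uavv rqwr cat
Hunk 3: at line 1 remove [pmaz,rut] add [vlnlf,exh,wqxol] -> 7 lines: nskum vlnlf exh wqxol uavv rqwr cat
Hunk 4: at line 2 remove [wqxol,uavv] add [zyxsn,dmxxc] -> 7 lines: nskum vlnlf exh zyxsn dmxxc rqwr cat
Hunk 5: at line 1 remove [exh,zyxsn,dmxxc] add [hros,xmva,ppk] -> 7 lines: nskum vlnlf hros xmva ppk rqwr cat
Hunk 6: at line 1 remove [hros,xmva] add [czzaj,slmeb,roj] -> 8 lines: nskum vlnlf czzaj slmeb roj ppk rqwr cat
Final line 7: rqwr

Answer: rqwr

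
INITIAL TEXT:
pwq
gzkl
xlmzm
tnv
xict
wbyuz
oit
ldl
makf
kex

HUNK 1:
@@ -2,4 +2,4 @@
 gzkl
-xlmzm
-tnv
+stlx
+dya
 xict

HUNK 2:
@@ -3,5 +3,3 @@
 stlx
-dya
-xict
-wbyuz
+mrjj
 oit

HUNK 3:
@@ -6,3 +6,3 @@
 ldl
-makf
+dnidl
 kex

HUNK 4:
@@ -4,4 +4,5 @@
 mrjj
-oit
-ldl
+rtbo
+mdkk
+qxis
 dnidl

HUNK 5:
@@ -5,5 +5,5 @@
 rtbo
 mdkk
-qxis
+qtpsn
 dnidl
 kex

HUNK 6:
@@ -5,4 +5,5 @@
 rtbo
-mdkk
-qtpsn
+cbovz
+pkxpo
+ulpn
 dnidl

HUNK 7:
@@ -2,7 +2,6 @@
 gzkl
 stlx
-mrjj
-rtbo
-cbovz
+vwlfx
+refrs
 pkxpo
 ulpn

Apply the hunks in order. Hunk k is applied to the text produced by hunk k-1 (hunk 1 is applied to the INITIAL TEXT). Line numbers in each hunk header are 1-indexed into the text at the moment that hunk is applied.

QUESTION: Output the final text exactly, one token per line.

Answer: pwq
gzkl
stlx
vwlfx
refrs
pkxpo
ulpn
dnidl
kex

Derivation:
Hunk 1: at line 2 remove [xlmzm,tnv] add [stlx,dya] -> 10 lines: pwq gzkl stlx dya xict wbyuz oit ldl makf kex
Hunk 2: at line 3 remove [dya,xict,wbyuz] add [mrjj] -> 8 lines: pwq gzkl stlx mrjj oit ldl makf kex
Hunk 3: at line 6 remove [makf] add [dnidl] -> 8 lines: pwq gzkl stlx mrjj oit ldl dnidl kex
Hunk 4: at line 4 remove [oit,ldl] add [rtbo,mdkk,qxis] -> 9 lines: pwq gzkl stlx mrjj rtbo mdkk qxis dnidl kex
Hunk 5: at line 5 remove [qxis] add [qtpsn] -> 9 lines: pwq gzkl stlx mrjj rtbo mdkk qtpsn dnidl kex
Hunk 6: at line 5 remove [mdkk,qtpsn] add [cbovz,pkxpo,ulpn] -> 10 lines: pwq gzkl stlx mrjj rtbo cbovz pkxpo ulpn dnidl kex
Hunk 7: at line 2 remove [mrjj,rtbo,cbovz] add [vwlfx,refrs] -> 9 lines: pwq gzkl stlx vwlfx refrs pkxpo ulpn dnidl kex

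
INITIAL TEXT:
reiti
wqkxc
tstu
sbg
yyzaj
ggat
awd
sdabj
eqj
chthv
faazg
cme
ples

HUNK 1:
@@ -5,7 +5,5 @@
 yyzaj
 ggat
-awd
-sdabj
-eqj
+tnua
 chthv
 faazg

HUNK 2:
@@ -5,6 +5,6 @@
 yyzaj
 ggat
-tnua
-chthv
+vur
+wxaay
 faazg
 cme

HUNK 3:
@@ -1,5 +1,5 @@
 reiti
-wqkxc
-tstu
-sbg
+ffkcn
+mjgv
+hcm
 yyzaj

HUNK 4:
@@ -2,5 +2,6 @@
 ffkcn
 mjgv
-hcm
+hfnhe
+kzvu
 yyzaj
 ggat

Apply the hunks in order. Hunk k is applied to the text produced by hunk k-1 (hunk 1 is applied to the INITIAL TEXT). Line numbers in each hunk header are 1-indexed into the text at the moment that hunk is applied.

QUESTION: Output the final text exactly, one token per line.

Answer: reiti
ffkcn
mjgv
hfnhe
kzvu
yyzaj
ggat
vur
wxaay
faazg
cme
ples

Derivation:
Hunk 1: at line 5 remove [awd,sdabj,eqj] add [tnua] -> 11 lines: reiti wqkxc tstu sbg yyzaj ggat tnua chthv faazg cme ples
Hunk 2: at line 5 remove [tnua,chthv] add [vur,wxaay] -> 11 lines: reiti wqkxc tstu sbg yyzaj ggat vur wxaay faazg cme ples
Hunk 3: at line 1 remove [wqkxc,tstu,sbg] add [ffkcn,mjgv,hcm] -> 11 lines: reiti ffkcn mjgv hcm yyzaj ggat vur wxaay faazg cme ples
Hunk 4: at line 2 remove [hcm] add [hfnhe,kzvu] -> 12 lines: reiti ffkcn mjgv hfnhe kzvu yyzaj ggat vur wxaay faazg cme ples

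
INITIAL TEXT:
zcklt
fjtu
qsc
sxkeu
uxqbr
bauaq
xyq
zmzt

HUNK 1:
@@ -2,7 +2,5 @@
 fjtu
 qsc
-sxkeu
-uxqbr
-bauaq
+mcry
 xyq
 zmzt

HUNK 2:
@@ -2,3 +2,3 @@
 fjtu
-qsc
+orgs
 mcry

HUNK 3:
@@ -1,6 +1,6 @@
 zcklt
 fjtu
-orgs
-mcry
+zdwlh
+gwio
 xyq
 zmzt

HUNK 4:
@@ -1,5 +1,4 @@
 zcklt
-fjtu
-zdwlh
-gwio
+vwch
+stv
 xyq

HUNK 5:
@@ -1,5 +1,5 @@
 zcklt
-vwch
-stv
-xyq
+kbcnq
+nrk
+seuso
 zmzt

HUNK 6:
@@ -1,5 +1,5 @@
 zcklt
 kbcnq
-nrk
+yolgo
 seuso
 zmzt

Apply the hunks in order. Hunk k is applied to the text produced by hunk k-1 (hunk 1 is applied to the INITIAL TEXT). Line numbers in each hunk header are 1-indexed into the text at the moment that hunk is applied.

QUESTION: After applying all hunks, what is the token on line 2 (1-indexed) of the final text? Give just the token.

Answer: kbcnq

Derivation:
Hunk 1: at line 2 remove [sxkeu,uxqbr,bauaq] add [mcry] -> 6 lines: zcklt fjtu qsc mcry xyq zmzt
Hunk 2: at line 2 remove [qsc] add [orgs] -> 6 lines: zcklt fjtu orgs mcry xyq zmzt
Hunk 3: at line 1 remove [orgs,mcry] add [zdwlh,gwio] -> 6 lines: zcklt fjtu zdwlh gwio xyq zmzt
Hunk 4: at line 1 remove [fjtu,zdwlh,gwio] add [vwch,stv] -> 5 lines: zcklt vwch stv xyq zmzt
Hunk 5: at line 1 remove [vwch,stv,xyq] add [kbcnq,nrk,seuso] -> 5 lines: zcklt kbcnq nrk seuso zmzt
Hunk 6: at line 1 remove [nrk] add [yolgo] -> 5 lines: zcklt kbcnq yolgo seuso zmzt
Final line 2: kbcnq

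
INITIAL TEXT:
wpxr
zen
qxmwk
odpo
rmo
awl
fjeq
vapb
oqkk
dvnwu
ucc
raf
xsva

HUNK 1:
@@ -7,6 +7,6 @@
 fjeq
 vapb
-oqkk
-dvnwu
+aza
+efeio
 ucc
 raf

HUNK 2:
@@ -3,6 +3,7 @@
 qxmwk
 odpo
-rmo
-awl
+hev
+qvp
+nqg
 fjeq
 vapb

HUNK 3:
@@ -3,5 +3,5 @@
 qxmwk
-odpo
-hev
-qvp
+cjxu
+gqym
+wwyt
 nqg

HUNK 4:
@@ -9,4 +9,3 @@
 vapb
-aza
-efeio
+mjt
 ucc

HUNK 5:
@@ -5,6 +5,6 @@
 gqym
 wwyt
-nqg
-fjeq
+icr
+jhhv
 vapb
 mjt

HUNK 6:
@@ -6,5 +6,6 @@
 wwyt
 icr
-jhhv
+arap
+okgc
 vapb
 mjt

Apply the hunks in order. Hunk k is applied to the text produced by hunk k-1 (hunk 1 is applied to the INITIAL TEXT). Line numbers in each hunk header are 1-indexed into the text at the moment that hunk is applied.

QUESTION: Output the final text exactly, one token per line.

Hunk 1: at line 7 remove [oqkk,dvnwu] add [aza,efeio] -> 13 lines: wpxr zen qxmwk odpo rmo awl fjeq vapb aza efeio ucc raf xsva
Hunk 2: at line 3 remove [rmo,awl] add [hev,qvp,nqg] -> 14 lines: wpxr zen qxmwk odpo hev qvp nqg fjeq vapb aza efeio ucc raf xsva
Hunk 3: at line 3 remove [odpo,hev,qvp] add [cjxu,gqym,wwyt] -> 14 lines: wpxr zen qxmwk cjxu gqym wwyt nqg fjeq vapb aza efeio ucc raf xsva
Hunk 4: at line 9 remove [aza,efeio] add [mjt] -> 13 lines: wpxr zen qxmwk cjxu gqym wwyt nqg fjeq vapb mjt ucc raf xsva
Hunk 5: at line 5 remove [nqg,fjeq] add [icr,jhhv] -> 13 lines: wpxr zen qxmwk cjxu gqym wwyt icr jhhv vapb mjt ucc raf xsva
Hunk 6: at line 6 remove [jhhv] add [arap,okgc] -> 14 lines: wpxr zen qxmwk cjxu gqym wwyt icr arap okgc vapb mjt ucc raf xsva

Answer: wpxr
zen
qxmwk
cjxu
gqym
wwyt
icr
arap
okgc
vapb
mjt
ucc
raf
xsva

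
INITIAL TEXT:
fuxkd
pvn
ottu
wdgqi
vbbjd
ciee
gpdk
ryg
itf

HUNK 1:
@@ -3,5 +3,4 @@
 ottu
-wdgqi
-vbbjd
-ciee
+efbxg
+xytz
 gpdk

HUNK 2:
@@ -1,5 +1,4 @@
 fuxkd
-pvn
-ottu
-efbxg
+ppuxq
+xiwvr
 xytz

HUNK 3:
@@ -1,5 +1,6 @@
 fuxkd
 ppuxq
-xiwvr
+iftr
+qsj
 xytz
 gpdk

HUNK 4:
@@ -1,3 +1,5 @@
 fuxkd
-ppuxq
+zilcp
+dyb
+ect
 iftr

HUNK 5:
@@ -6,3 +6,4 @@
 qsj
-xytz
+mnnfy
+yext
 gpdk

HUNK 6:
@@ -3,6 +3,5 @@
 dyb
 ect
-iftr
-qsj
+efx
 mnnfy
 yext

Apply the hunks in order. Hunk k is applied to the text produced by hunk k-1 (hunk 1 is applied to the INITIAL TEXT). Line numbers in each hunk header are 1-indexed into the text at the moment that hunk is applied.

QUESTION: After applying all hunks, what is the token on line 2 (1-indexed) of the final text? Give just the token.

Hunk 1: at line 3 remove [wdgqi,vbbjd,ciee] add [efbxg,xytz] -> 8 lines: fuxkd pvn ottu efbxg xytz gpdk ryg itf
Hunk 2: at line 1 remove [pvn,ottu,efbxg] add [ppuxq,xiwvr] -> 7 lines: fuxkd ppuxq xiwvr xytz gpdk ryg itf
Hunk 3: at line 1 remove [xiwvr] add [iftr,qsj] -> 8 lines: fuxkd ppuxq iftr qsj xytz gpdk ryg itf
Hunk 4: at line 1 remove [ppuxq] add [zilcp,dyb,ect] -> 10 lines: fuxkd zilcp dyb ect iftr qsj xytz gpdk ryg itf
Hunk 5: at line 6 remove [xytz] add [mnnfy,yext] -> 11 lines: fuxkd zilcp dyb ect iftr qsj mnnfy yext gpdk ryg itf
Hunk 6: at line 3 remove [iftr,qsj] add [efx] -> 10 lines: fuxkd zilcp dyb ect efx mnnfy yext gpdk ryg itf
Final line 2: zilcp

Answer: zilcp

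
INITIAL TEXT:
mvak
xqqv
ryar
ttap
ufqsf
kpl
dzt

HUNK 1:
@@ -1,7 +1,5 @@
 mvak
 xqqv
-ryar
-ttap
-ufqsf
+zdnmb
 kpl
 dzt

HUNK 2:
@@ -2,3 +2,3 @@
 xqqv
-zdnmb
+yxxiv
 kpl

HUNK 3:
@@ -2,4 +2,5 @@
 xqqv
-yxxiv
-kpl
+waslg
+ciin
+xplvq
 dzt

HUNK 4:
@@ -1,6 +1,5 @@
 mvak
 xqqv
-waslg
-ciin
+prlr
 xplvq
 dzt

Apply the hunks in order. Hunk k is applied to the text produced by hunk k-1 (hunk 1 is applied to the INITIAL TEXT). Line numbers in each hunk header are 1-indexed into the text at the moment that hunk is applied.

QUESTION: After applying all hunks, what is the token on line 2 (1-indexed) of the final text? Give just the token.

Answer: xqqv

Derivation:
Hunk 1: at line 1 remove [ryar,ttap,ufqsf] add [zdnmb] -> 5 lines: mvak xqqv zdnmb kpl dzt
Hunk 2: at line 2 remove [zdnmb] add [yxxiv] -> 5 lines: mvak xqqv yxxiv kpl dzt
Hunk 3: at line 2 remove [yxxiv,kpl] add [waslg,ciin,xplvq] -> 6 lines: mvak xqqv waslg ciin xplvq dzt
Hunk 4: at line 1 remove [waslg,ciin] add [prlr] -> 5 lines: mvak xqqv prlr xplvq dzt
Final line 2: xqqv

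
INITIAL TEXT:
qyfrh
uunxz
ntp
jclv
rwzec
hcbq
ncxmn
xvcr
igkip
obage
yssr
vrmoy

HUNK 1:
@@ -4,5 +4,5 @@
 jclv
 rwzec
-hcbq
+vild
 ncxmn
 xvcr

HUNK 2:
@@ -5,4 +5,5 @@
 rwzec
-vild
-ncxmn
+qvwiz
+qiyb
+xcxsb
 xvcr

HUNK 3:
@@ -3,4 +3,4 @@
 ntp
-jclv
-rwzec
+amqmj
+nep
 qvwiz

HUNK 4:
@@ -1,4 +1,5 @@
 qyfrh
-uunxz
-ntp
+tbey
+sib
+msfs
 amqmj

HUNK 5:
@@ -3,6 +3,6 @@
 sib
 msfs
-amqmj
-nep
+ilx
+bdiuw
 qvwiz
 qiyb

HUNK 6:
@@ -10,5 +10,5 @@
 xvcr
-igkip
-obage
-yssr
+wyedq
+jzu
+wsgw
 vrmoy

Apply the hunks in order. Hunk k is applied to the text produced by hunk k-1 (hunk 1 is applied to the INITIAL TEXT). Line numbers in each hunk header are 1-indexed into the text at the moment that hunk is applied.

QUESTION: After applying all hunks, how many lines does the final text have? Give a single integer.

Answer: 14

Derivation:
Hunk 1: at line 4 remove [hcbq] add [vild] -> 12 lines: qyfrh uunxz ntp jclv rwzec vild ncxmn xvcr igkip obage yssr vrmoy
Hunk 2: at line 5 remove [vild,ncxmn] add [qvwiz,qiyb,xcxsb] -> 13 lines: qyfrh uunxz ntp jclv rwzec qvwiz qiyb xcxsb xvcr igkip obage yssr vrmoy
Hunk 3: at line 3 remove [jclv,rwzec] add [amqmj,nep] -> 13 lines: qyfrh uunxz ntp amqmj nep qvwiz qiyb xcxsb xvcr igkip obage yssr vrmoy
Hunk 4: at line 1 remove [uunxz,ntp] add [tbey,sib,msfs] -> 14 lines: qyfrh tbey sib msfs amqmj nep qvwiz qiyb xcxsb xvcr igkip obage yssr vrmoy
Hunk 5: at line 3 remove [amqmj,nep] add [ilx,bdiuw] -> 14 lines: qyfrh tbey sib msfs ilx bdiuw qvwiz qiyb xcxsb xvcr igkip obage yssr vrmoy
Hunk 6: at line 10 remove [igkip,obage,yssr] add [wyedq,jzu,wsgw] -> 14 lines: qyfrh tbey sib msfs ilx bdiuw qvwiz qiyb xcxsb xvcr wyedq jzu wsgw vrmoy
Final line count: 14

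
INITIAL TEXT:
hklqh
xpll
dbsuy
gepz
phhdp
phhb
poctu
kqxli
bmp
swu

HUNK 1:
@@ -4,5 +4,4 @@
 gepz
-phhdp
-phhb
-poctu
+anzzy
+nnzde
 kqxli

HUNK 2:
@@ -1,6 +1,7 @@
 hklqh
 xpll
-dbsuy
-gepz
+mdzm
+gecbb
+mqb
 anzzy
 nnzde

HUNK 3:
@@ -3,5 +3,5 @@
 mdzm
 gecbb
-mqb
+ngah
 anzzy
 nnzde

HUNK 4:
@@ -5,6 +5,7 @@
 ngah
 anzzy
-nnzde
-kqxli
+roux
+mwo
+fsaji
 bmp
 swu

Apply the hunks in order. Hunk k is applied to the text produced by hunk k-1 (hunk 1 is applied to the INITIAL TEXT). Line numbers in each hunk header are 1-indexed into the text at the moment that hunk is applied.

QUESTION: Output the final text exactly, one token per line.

Answer: hklqh
xpll
mdzm
gecbb
ngah
anzzy
roux
mwo
fsaji
bmp
swu

Derivation:
Hunk 1: at line 4 remove [phhdp,phhb,poctu] add [anzzy,nnzde] -> 9 lines: hklqh xpll dbsuy gepz anzzy nnzde kqxli bmp swu
Hunk 2: at line 1 remove [dbsuy,gepz] add [mdzm,gecbb,mqb] -> 10 lines: hklqh xpll mdzm gecbb mqb anzzy nnzde kqxli bmp swu
Hunk 3: at line 3 remove [mqb] add [ngah] -> 10 lines: hklqh xpll mdzm gecbb ngah anzzy nnzde kqxli bmp swu
Hunk 4: at line 5 remove [nnzde,kqxli] add [roux,mwo,fsaji] -> 11 lines: hklqh xpll mdzm gecbb ngah anzzy roux mwo fsaji bmp swu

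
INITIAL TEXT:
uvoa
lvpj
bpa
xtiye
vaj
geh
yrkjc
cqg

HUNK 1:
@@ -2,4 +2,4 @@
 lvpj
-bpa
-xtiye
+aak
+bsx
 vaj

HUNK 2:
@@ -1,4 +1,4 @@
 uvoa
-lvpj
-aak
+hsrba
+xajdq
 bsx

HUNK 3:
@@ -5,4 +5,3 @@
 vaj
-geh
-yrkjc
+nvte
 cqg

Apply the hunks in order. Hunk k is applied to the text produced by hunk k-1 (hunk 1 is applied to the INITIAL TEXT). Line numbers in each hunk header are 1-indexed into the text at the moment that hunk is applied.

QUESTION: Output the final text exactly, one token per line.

Hunk 1: at line 2 remove [bpa,xtiye] add [aak,bsx] -> 8 lines: uvoa lvpj aak bsx vaj geh yrkjc cqg
Hunk 2: at line 1 remove [lvpj,aak] add [hsrba,xajdq] -> 8 lines: uvoa hsrba xajdq bsx vaj geh yrkjc cqg
Hunk 3: at line 5 remove [geh,yrkjc] add [nvte] -> 7 lines: uvoa hsrba xajdq bsx vaj nvte cqg

Answer: uvoa
hsrba
xajdq
bsx
vaj
nvte
cqg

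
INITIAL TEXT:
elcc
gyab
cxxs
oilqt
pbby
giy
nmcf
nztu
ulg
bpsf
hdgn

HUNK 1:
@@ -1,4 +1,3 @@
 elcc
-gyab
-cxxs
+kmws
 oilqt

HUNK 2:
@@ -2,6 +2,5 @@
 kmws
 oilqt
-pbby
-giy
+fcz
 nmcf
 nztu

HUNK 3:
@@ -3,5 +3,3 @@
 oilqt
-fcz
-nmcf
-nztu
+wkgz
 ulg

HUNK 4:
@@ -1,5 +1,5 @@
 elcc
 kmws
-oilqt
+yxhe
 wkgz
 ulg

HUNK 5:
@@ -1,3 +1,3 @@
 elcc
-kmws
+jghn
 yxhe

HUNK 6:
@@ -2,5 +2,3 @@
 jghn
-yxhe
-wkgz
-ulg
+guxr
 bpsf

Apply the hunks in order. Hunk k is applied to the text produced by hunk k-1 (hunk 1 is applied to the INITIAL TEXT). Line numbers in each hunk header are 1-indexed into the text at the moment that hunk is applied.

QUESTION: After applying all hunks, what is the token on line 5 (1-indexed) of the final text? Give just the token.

Hunk 1: at line 1 remove [gyab,cxxs] add [kmws] -> 10 lines: elcc kmws oilqt pbby giy nmcf nztu ulg bpsf hdgn
Hunk 2: at line 2 remove [pbby,giy] add [fcz] -> 9 lines: elcc kmws oilqt fcz nmcf nztu ulg bpsf hdgn
Hunk 3: at line 3 remove [fcz,nmcf,nztu] add [wkgz] -> 7 lines: elcc kmws oilqt wkgz ulg bpsf hdgn
Hunk 4: at line 1 remove [oilqt] add [yxhe] -> 7 lines: elcc kmws yxhe wkgz ulg bpsf hdgn
Hunk 5: at line 1 remove [kmws] add [jghn] -> 7 lines: elcc jghn yxhe wkgz ulg bpsf hdgn
Hunk 6: at line 2 remove [yxhe,wkgz,ulg] add [guxr] -> 5 lines: elcc jghn guxr bpsf hdgn
Final line 5: hdgn

Answer: hdgn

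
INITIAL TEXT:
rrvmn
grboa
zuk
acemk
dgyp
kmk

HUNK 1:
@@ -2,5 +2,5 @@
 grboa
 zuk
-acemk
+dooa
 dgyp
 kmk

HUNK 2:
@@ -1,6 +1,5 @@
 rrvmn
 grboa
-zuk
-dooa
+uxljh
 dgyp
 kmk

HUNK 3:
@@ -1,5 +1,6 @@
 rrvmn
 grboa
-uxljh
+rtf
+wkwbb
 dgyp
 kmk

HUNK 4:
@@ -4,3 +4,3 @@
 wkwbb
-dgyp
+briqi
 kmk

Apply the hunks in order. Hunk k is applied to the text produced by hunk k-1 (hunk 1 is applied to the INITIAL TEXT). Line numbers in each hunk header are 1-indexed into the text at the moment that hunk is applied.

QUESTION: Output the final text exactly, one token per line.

Answer: rrvmn
grboa
rtf
wkwbb
briqi
kmk

Derivation:
Hunk 1: at line 2 remove [acemk] add [dooa] -> 6 lines: rrvmn grboa zuk dooa dgyp kmk
Hunk 2: at line 1 remove [zuk,dooa] add [uxljh] -> 5 lines: rrvmn grboa uxljh dgyp kmk
Hunk 3: at line 1 remove [uxljh] add [rtf,wkwbb] -> 6 lines: rrvmn grboa rtf wkwbb dgyp kmk
Hunk 4: at line 4 remove [dgyp] add [briqi] -> 6 lines: rrvmn grboa rtf wkwbb briqi kmk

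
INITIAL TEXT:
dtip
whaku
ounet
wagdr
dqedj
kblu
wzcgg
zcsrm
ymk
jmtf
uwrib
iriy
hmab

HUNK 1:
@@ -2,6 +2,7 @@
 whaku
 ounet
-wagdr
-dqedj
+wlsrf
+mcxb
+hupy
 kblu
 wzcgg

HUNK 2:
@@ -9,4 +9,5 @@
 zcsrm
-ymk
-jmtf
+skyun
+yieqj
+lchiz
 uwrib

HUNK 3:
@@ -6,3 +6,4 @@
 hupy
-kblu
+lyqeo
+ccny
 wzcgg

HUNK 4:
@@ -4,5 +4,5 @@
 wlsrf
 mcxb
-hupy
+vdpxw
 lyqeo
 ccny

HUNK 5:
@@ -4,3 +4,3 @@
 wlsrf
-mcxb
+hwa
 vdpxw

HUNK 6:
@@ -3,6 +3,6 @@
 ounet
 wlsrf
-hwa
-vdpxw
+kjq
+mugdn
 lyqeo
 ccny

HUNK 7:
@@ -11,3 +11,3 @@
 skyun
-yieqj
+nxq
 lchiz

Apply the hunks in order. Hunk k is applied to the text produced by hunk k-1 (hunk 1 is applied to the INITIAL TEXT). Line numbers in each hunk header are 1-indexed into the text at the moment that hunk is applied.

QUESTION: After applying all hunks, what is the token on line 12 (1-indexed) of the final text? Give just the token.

Hunk 1: at line 2 remove [wagdr,dqedj] add [wlsrf,mcxb,hupy] -> 14 lines: dtip whaku ounet wlsrf mcxb hupy kblu wzcgg zcsrm ymk jmtf uwrib iriy hmab
Hunk 2: at line 9 remove [ymk,jmtf] add [skyun,yieqj,lchiz] -> 15 lines: dtip whaku ounet wlsrf mcxb hupy kblu wzcgg zcsrm skyun yieqj lchiz uwrib iriy hmab
Hunk 3: at line 6 remove [kblu] add [lyqeo,ccny] -> 16 lines: dtip whaku ounet wlsrf mcxb hupy lyqeo ccny wzcgg zcsrm skyun yieqj lchiz uwrib iriy hmab
Hunk 4: at line 4 remove [hupy] add [vdpxw] -> 16 lines: dtip whaku ounet wlsrf mcxb vdpxw lyqeo ccny wzcgg zcsrm skyun yieqj lchiz uwrib iriy hmab
Hunk 5: at line 4 remove [mcxb] add [hwa] -> 16 lines: dtip whaku ounet wlsrf hwa vdpxw lyqeo ccny wzcgg zcsrm skyun yieqj lchiz uwrib iriy hmab
Hunk 6: at line 3 remove [hwa,vdpxw] add [kjq,mugdn] -> 16 lines: dtip whaku ounet wlsrf kjq mugdn lyqeo ccny wzcgg zcsrm skyun yieqj lchiz uwrib iriy hmab
Hunk 7: at line 11 remove [yieqj] add [nxq] -> 16 lines: dtip whaku ounet wlsrf kjq mugdn lyqeo ccny wzcgg zcsrm skyun nxq lchiz uwrib iriy hmab
Final line 12: nxq

Answer: nxq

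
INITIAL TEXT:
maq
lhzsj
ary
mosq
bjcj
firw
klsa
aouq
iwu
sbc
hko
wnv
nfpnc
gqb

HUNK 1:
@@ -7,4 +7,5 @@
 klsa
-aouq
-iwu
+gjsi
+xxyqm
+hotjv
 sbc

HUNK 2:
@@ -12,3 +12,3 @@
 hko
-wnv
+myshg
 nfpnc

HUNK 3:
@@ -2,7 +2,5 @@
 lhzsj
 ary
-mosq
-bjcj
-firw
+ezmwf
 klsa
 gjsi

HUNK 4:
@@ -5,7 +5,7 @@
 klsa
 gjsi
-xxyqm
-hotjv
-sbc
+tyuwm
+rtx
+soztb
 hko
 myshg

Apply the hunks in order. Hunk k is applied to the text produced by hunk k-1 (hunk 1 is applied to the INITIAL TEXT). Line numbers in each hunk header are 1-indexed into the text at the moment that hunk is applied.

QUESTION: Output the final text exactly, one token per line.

Hunk 1: at line 7 remove [aouq,iwu] add [gjsi,xxyqm,hotjv] -> 15 lines: maq lhzsj ary mosq bjcj firw klsa gjsi xxyqm hotjv sbc hko wnv nfpnc gqb
Hunk 2: at line 12 remove [wnv] add [myshg] -> 15 lines: maq lhzsj ary mosq bjcj firw klsa gjsi xxyqm hotjv sbc hko myshg nfpnc gqb
Hunk 3: at line 2 remove [mosq,bjcj,firw] add [ezmwf] -> 13 lines: maq lhzsj ary ezmwf klsa gjsi xxyqm hotjv sbc hko myshg nfpnc gqb
Hunk 4: at line 5 remove [xxyqm,hotjv,sbc] add [tyuwm,rtx,soztb] -> 13 lines: maq lhzsj ary ezmwf klsa gjsi tyuwm rtx soztb hko myshg nfpnc gqb

Answer: maq
lhzsj
ary
ezmwf
klsa
gjsi
tyuwm
rtx
soztb
hko
myshg
nfpnc
gqb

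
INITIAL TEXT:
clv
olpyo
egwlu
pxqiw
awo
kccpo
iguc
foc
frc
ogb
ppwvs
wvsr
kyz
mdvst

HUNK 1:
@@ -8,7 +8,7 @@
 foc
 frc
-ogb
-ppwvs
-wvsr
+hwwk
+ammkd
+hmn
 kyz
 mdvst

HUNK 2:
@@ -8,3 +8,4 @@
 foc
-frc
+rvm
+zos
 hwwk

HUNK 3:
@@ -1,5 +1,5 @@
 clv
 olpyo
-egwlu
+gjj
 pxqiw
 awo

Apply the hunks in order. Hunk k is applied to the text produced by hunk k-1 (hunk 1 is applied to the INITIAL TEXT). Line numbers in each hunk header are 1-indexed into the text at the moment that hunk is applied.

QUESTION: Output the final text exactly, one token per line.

Answer: clv
olpyo
gjj
pxqiw
awo
kccpo
iguc
foc
rvm
zos
hwwk
ammkd
hmn
kyz
mdvst

Derivation:
Hunk 1: at line 8 remove [ogb,ppwvs,wvsr] add [hwwk,ammkd,hmn] -> 14 lines: clv olpyo egwlu pxqiw awo kccpo iguc foc frc hwwk ammkd hmn kyz mdvst
Hunk 2: at line 8 remove [frc] add [rvm,zos] -> 15 lines: clv olpyo egwlu pxqiw awo kccpo iguc foc rvm zos hwwk ammkd hmn kyz mdvst
Hunk 3: at line 1 remove [egwlu] add [gjj] -> 15 lines: clv olpyo gjj pxqiw awo kccpo iguc foc rvm zos hwwk ammkd hmn kyz mdvst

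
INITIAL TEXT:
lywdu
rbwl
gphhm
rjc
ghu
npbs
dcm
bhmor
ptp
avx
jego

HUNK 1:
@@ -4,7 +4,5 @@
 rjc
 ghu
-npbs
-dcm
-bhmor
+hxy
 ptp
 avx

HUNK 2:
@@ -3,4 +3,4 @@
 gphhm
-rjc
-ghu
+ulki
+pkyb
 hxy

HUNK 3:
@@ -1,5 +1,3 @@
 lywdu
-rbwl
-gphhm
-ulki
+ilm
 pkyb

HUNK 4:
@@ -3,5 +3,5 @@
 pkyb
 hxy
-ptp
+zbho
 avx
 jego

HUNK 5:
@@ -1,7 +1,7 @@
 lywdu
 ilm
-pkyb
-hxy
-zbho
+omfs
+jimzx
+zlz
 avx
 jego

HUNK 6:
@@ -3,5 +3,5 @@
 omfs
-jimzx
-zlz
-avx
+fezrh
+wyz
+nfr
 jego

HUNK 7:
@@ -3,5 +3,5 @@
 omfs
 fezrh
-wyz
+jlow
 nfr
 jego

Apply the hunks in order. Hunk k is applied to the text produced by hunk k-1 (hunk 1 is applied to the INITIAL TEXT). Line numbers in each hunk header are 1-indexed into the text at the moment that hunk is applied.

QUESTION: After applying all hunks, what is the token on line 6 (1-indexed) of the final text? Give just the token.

Answer: nfr

Derivation:
Hunk 1: at line 4 remove [npbs,dcm,bhmor] add [hxy] -> 9 lines: lywdu rbwl gphhm rjc ghu hxy ptp avx jego
Hunk 2: at line 3 remove [rjc,ghu] add [ulki,pkyb] -> 9 lines: lywdu rbwl gphhm ulki pkyb hxy ptp avx jego
Hunk 3: at line 1 remove [rbwl,gphhm,ulki] add [ilm] -> 7 lines: lywdu ilm pkyb hxy ptp avx jego
Hunk 4: at line 3 remove [ptp] add [zbho] -> 7 lines: lywdu ilm pkyb hxy zbho avx jego
Hunk 5: at line 1 remove [pkyb,hxy,zbho] add [omfs,jimzx,zlz] -> 7 lines: lywdu ilm omfs jimzx zlz avx jego
Hunk 6: at line 3 remove [jimzx,zlz,avx] add [fezrh,wyz,nfr] -> 7 lines: lywdu ilm omfs fezrh wyz nfr jego
Hunk 7: at line 3 remove [wyz] add [jlow] -> 7 lines: lywdu ilm omfs fezrh jlow nfr jego
Final line 6: nfr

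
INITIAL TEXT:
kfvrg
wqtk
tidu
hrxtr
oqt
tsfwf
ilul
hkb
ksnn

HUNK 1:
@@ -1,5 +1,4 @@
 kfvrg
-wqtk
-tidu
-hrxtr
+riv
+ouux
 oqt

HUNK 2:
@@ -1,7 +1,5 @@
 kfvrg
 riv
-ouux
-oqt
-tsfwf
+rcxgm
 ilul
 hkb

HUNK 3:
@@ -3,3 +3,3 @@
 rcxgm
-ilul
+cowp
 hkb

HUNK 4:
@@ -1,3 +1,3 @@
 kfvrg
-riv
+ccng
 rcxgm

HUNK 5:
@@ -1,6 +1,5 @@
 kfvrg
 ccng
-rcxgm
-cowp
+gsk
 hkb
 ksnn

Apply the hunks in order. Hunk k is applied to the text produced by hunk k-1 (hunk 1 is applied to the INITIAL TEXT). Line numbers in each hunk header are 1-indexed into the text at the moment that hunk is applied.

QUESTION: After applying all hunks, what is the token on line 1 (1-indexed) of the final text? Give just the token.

Answer: kfvrg

Derivation:
Hunk 1: at line 1 remove [wqtk,tidu,hrxtr] add [riv,ouux] -> 8 lines: kfvrg riv ouux oqt tsfwf ilul hkb ksnn
Hunk 2: at line 1 remove [ouux,oqt,tsfwf] add [rcxgm] -> 6 lines: kfvrg riv rcxgm ilul hkb ksnn
Hunk 3: at line 3 remove [ilul] add [cowp] -> 6 lines: kfvrg riv rcxgm cowp hkb ksnn
Hunk 4: at line 1 remove [riv] add [ccng] -> 6 lines: kfvrg ccng rcxgm cowp hkb ksnn
Hunk 5: at line 1 remove [rcxgm,cowp] add [gsk] -> 5 lines: kfvrg ccng gsk hkb ksnn
Final line 1: kfvrg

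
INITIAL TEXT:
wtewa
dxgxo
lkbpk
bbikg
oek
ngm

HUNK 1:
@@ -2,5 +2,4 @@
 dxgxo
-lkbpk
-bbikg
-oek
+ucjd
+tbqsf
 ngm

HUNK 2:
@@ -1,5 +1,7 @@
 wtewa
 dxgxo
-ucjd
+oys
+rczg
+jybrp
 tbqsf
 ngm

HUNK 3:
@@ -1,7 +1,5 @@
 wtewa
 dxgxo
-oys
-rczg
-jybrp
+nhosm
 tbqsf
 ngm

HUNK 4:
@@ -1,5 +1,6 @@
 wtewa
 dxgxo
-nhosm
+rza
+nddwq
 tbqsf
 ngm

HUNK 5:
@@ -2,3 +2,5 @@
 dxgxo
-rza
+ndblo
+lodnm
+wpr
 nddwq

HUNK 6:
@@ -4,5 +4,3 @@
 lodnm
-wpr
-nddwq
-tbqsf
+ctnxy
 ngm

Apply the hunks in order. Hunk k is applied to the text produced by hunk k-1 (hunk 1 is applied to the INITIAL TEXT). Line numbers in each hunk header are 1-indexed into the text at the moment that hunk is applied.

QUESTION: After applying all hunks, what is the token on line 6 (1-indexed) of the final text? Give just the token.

Answer: ngm

Derivation:
Hunk 1: at line 2 remove [lkbpk,bbikg,oek] add [ucjd,tbqsf] -> 5 lines: wtewa dxgxo ucjd tbqsf ngm
Hunk 2: at line 1 remove [ucjd] add [oys,rczg,jybrp] -> 7 lines: wtewa dxgxo oys rczg jybrp tbqsf ngm
Hunk 3: at line 1 remove [oys,rczg,jybrp] add [nhosm] -> 5 lines: wtewa dxgxo nhosm tbqsf ngm
Hunk 4: at line 1 remove [nhosm] add [rza,nddwq] -> 6 lines: wtewa dxgxo rza nddwq tbqsf ngm
Hunk 5: at line 2 remove [rza] add [ndblo,lodnm,wpr] -> 8 lines: wtewa dxgxo ndblo lodnm wpr nddwq tbqsf ngm
Hunk 6: at line 4 remove [wpr,nddwq,tbqsf] add [ctnxy] -> 6 lines: wtewa dxgxo ndblo lodnm ctnxy ngm
Final line 6: ngm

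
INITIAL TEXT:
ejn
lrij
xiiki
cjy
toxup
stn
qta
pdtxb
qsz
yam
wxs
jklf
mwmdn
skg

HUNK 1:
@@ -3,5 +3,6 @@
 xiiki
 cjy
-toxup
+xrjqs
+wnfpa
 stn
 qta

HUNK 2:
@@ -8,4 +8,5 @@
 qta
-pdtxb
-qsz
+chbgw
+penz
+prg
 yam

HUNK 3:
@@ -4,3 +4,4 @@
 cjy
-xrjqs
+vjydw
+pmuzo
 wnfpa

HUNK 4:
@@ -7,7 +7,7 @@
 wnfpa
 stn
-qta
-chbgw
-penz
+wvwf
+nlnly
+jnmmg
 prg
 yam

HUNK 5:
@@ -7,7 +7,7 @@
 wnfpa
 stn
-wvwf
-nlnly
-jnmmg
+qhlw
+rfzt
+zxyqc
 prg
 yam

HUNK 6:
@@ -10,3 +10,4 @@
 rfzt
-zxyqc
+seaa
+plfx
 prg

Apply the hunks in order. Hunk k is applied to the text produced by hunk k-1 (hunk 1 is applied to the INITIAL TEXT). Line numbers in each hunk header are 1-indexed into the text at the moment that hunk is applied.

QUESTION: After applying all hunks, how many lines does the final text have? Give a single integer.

Answer: 18

Derivation:
Hunk 1: at line 3 remove [toxup] add [xrjqs,wnfpa] -> 15 lines: ejn lrij xiiki cjy xrjqs wnfpa stn qta pdtxb qsz yam wxs jklf mwmdn skg
Hunk 2: at line 8 remove [pdtxb,qsz] add [chbgw,penz,prg] -> 16 lines: ejn lrij xiiki cjy xrjqs wnfpa stn qta chbgw penz prg yam wxs jklf mwmdn skg
Hunk 3: at line 4 remove [xrjqs] add [vjydw,pmuzo] -> 17 lines: ejn lrij xiiki cjy vjydw pmuzo wnfpa stn qta chbgw penz prg yam wxs jklf mwmdn skg
Hunk 4: at line 7 remove [qta,chbgw,penz] add [wvwf,nlnly,jnmmg] -> 17 lines: ejn lrij xiiki cjy vjydw pmuzo wnfpa stn wvwf nlnly jnmmg prg yam wxs jklf mwmdn skg
Hunk 5: at line 7 remove [wvwf,nlnly,jnmmg] add [qhlw,rfzt,zxyqc] -> 17 lines: ejn lrij xiiki cjy vjydw pmuzo wnfpa stn qhlw rfzt zxyqc prg yam wxs jklf mwmdn skg
Hunk 6: at line 10 remove [zxyqc] add [seaa,plfx] -> 18 lines: ejn lrij xiiki cjy vjydw pmuzo wnfpa stn qhlw rfzt seaa plfx prg yam wxs jklf mwmdn skg
Final line count: 18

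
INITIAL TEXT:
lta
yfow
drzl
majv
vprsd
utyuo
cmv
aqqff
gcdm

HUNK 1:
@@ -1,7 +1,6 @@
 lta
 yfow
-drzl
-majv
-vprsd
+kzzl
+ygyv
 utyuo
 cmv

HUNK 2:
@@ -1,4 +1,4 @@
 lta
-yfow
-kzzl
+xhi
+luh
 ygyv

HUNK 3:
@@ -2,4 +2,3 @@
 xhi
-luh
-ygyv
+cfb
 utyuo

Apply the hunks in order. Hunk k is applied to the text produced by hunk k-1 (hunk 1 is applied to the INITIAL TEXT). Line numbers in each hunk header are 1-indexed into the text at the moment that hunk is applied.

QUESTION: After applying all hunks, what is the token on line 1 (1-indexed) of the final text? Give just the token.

Answer: lta

Derivation:
Hunk 1: at line 1 remove [drzl,majv,vprsd] add [kzzl,ygyv] -> 8 lines: lta yfow kzzl ygyv utyuo cmv aqqff gcdm
Hunk 2: at line 1 remove [yfow,kzzl] add [xhi,luh] -> 8 lines: lta xhi luh ygyv utyuo cmv aqqff gcdm
Hunk 3: at line 2 remove [luh,ygyv] add [cfb] -> 7 lines: lta xhi cfb utyuo cmv aqqff gcdm
Final line 1: lta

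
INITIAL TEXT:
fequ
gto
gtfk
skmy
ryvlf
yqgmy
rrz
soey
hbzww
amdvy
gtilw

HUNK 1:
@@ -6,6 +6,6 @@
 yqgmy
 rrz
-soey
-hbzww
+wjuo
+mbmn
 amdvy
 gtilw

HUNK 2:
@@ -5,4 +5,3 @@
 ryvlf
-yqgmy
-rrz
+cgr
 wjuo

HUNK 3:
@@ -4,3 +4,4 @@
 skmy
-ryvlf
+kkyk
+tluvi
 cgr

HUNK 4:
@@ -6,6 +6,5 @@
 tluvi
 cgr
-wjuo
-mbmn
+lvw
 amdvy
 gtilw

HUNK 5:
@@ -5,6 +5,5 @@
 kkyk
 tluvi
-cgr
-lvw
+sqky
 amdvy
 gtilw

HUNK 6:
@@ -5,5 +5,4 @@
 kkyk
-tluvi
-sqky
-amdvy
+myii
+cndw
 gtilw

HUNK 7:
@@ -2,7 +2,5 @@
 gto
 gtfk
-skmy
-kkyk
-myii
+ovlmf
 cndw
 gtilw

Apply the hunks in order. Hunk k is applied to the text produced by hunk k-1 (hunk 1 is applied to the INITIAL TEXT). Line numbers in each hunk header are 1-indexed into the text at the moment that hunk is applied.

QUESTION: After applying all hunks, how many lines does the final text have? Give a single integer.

Answer: 6

Derivation:
Hunk 1: at line 6 remove [soey,hbzww] add [wjuo,mbmn] -> 11 lines: fequ gto gtfk skmy ryvlf yqgmy rrz wjuo mbmn amdvy gtilw
Hunk 2: at line 5 remove [yqgmy,rrz] add [cgr] -> 10 lines: fequ gto gtfk skmy ryvlf cgr wjuo mbmn amdvy gtilw
Hunk 3: at line 4 remove [ryvlf] add [kkyk,tluvi] -> 11 lines: fequ gto gtfk skmy kkyk tluvi cgr wjuo mbmn amdvy gtilw
Hunk 4: at line 6 remove [wjuo,mbmn] add [lvw] -> 10 lines: fequ gto gtfk skmy kkyk tluvi cgr lvw amdvy gtilw
Hunk 5: at line 5 remove [cgr,lvw] add [sqky] -> 9 lines: fequ gto gtfk skmy kkyk tluvi sqky amdvy gtilw
Hunk 6: at line 5 remove [tluvi,sqky,amdvy] add [myii,cndw] -> 8 lines: fequ gto gtfk skmy kkyk myii cndw gtilw
Hunk 7: at line 2 remove [skmy,kkyk,myii] add [ovlmf] -> 6 lines: fequ gto gtfk ovlmf cndw gtilw
Final line count: 6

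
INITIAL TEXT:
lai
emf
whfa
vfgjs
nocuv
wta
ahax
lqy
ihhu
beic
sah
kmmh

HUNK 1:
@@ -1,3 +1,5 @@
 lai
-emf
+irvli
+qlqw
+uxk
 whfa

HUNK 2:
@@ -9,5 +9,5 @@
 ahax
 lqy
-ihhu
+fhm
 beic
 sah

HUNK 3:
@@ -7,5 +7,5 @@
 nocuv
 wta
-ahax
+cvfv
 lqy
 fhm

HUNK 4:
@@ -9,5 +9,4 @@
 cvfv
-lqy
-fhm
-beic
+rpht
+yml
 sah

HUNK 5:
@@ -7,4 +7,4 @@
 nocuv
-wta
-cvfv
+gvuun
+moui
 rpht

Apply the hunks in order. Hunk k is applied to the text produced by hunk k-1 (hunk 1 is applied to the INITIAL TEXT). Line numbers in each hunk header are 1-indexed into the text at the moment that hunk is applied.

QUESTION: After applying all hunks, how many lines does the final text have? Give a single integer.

Answer: 13

Derivation:
Hunk 1: at line 1 remove [emf] add [irvli,qlqw,uxk] -> 14 lines: lai irvli qlqw uxk whfa vfgjs nocuv wta ahax lqy ihhu beic sah kmmh
Hunk 2: at line 9 remove [ihhu] add [fhm] -> 14 lines: lai irvli qlqw uxk whfa vfgjs nocuv wta ahax lqy fhm beic sah kmmh
Hunk 3: at line 7 remove [ahax] add [cvfv] -> 14 lines: lai irvli qlqw uxk whfa vfgjs nocuv wta cvfv lqy fhm beic sah kmmh
Hunk 4: at line 9 remove [lqy,fhm,beic] add [rpht,yml] -> 13 lines: lai irvli qlqw uxk whfa vfgjs nocuv wta cvfv rpht yml sah kmmh
Hunk 5: at line 7 remove [wta,cvfv] add [gvuun,moui] -> 13 lines: lai irvli qlqw uxk whfa vfgjs nocuv gvuun moui rpht yml sah kmmh
Final line count: 13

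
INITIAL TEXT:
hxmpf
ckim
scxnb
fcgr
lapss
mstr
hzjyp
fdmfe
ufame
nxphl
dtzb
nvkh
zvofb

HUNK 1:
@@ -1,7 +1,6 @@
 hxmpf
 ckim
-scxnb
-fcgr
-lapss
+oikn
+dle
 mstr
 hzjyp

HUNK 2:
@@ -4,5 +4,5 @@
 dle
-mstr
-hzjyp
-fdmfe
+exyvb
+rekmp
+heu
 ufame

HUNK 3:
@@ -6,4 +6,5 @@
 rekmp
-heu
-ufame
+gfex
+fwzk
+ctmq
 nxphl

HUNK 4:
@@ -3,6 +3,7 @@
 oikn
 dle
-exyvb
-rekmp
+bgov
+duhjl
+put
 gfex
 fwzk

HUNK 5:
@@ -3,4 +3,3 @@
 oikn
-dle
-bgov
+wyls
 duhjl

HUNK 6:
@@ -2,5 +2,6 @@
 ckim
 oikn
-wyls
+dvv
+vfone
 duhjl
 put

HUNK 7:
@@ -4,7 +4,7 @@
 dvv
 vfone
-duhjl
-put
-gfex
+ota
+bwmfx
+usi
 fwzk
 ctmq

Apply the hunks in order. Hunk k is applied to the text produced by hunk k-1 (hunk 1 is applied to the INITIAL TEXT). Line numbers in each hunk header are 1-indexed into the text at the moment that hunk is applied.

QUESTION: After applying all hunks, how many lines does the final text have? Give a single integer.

Hunk 1: at line 1 remove [scxnb,fcgr,lapss] add [oikn,dle] -> 12 lines: hxmpf ckim oikn dle mstr hzjyp fdmfe ufame nxphl dtzb nvkh zvofb
Hunk 2: at line 4 remove [mstr,hzjyp,fdmfe] add [exyvb,rekmp,heu] -> 12 lines: hxmpf ckim oikn dle exyvb rekmp heu ufame nxphl dtzb nvkh zvofb
Hunk 3: at line 6 remove [heu,ufame] add [gfex,fwzk,ctmq] -> 13 lines: hxmpf ckim oikn dle exyvb rekmp gfex fwzk ctmq nxphl dtzb nvkh zvofb
Hunk 4: at line 3 remove [exyvb,rekmp] add [bgov,duhjl,put] -> 14 lines: hxmpf ckim oikn dle bgov duhjl put gfex fwzk ctmq nxphl dtzb nvkh zvofb
Hunk 5: at line 3 remove [dle,bgov] add [wyls] -> 13 lines: hxmpf ckim oikn wyls duhjl put gfex fwzk ctmq nxphl dtzb nvkh zvofb
Hunk 6: at line 2 remove [wyls] add [dvv,vfone] -> 14 lines: hxmpf ckim oikn dvv vfone duhjl put gfex fwzk ctmq nxphl dtzb nvkh zvofb
Hunk 7: at line 4 remove [duhjl,put,gfex] add [ota,bwmfx,usi] -> 14 lines: hxmpf ckim oikn dvv vfone ota bwmfx usi fwzk ctmq nxphl dtzb nvkh zvofb
Final line count: 14

Answer: 14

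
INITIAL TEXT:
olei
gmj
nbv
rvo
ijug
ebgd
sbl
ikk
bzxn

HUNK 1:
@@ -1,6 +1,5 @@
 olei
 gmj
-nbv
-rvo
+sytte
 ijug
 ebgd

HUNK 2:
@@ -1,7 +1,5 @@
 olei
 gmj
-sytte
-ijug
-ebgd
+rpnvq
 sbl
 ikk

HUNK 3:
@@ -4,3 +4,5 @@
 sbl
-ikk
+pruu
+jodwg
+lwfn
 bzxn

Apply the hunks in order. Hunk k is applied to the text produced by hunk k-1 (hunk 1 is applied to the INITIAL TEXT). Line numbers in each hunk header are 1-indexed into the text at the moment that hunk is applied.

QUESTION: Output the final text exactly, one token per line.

Answer: olei
gmj
rpnvq
sbl
pruu
jodwg
lwfn
bzxn

Derivation:
Hunk 1: at line 1 remove [nbv,rvo] add [sytte] -> 8 lines: olei gmj sytte ijug ebgd sbl ikk bzxn
Hunk 2: at line 1 remove [sytte,ijug,ebgd] add [rpnvq] -> 6 lines: olei gmj rpnvq sbl ikk bzxn
Hunk 3: at line 4 remove [ikk] add [pruu,jodwg,lwfn] -> 8 lines: olei gmj rpnvq sbl pruu jodwg lwfn bzxn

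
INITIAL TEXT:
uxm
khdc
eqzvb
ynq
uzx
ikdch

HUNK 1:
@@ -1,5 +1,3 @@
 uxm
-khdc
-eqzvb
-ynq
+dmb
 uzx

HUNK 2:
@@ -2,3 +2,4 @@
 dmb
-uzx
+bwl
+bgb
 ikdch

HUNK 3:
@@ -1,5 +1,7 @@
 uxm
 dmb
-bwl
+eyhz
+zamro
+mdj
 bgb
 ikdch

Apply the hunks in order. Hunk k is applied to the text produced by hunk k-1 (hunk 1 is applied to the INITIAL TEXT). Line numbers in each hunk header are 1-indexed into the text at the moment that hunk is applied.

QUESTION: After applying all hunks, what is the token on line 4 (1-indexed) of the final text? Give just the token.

Hunk 1: at line 1 remove [khdc,eqzvb,ynq] add [dmb] -> 4 lines: uxm dmb uzx ikdch
Hunk 2: at line 2 remove [uzx] add [bwl,bgb] -> 5 lines: uxm dmb bwl bgb ikdch
Hunk 3: at line 1 remove [bwl] add [eyhz,zamro,mdj] -> 7 lines: uxm dmb eyhz zamro mdj bgb ikdch
Final line 4: zamro

Answer: zamro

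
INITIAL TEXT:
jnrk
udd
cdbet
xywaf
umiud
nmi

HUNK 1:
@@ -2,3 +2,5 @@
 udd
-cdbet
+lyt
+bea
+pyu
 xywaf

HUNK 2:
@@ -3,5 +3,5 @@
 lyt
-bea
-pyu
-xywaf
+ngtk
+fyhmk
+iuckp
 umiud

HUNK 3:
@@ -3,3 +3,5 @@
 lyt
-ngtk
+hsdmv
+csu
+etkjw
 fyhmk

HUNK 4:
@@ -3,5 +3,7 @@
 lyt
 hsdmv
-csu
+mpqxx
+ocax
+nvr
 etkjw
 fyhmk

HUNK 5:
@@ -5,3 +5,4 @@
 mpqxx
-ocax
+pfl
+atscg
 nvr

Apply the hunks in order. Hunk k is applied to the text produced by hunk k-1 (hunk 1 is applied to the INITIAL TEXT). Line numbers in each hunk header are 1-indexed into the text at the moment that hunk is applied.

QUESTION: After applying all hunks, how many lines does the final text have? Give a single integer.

Answer: 13

Derivation:
Hunk 1: at line 2 remove [cdbet] add [lyt,bea,pyu] -> 8 lines: jnrk udd lyt bea pyu xywaf umiud nmi
Hunk 2: at line 3 remove [bea,pyu,xywaf] add [ngtk,fyhmk,iuckp] -> 8 lines: jnrk udd lyt ngtk fyhmk iuckp umiud nmi
Hunk 3: at line 3 remove [ngtk] add [hsdmv,csu,etkjw] -> 10 lines: jnrk udd lyt hsdmv csu etkjw fyhmk iuckp umiud nmi
Hunk 4: at line 3 remove [csu] add [mpqxx,ocax,nvr] -> 12 lines: jnrk udd lyt hsdmv mpqxx ocax nvr etkjw fyhmk iuckp umiud nmi
Hunk 5: at line 5 remove [ocax] add [pfl,atscg] -> 13 lines: jnrk udd lyt hsdmv mpqxx pfl atscg nvr etkjw fyhmk iuckp umiud nmi
Final line count: 13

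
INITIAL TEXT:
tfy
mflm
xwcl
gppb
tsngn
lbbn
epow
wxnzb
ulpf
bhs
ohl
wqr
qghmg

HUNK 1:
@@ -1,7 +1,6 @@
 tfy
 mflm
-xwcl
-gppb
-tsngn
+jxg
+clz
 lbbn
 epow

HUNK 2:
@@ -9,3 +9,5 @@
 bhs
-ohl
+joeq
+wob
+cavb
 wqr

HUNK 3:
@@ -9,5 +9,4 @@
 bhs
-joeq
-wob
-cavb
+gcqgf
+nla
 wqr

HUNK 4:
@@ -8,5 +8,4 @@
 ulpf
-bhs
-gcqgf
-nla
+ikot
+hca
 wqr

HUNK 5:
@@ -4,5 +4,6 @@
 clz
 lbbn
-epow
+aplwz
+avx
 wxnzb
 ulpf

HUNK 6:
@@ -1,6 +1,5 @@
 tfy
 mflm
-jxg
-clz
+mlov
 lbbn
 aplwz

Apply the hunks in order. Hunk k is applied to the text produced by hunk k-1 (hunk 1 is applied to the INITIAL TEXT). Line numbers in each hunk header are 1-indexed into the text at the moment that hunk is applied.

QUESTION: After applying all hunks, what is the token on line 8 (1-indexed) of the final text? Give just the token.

Hunk 1: at line 1 remove [xwcl,gppb,tsngn] add [jxg,clz] -> 12 lines: tfy mflm jxg clz lbbn epow wxnzb ulpf bhs ohl wqr qghmg
Hunk 2: at line 9 remove [ohl] add [joeq,wob,cavb] -> 14 lines: tfy mflm jxg clz lbbn epow wxnzb ulpf bhs joeq wob cavb wqr qghmg
Hunk 3: at line 9 remove [joeq,wob,cavb] add [gcqgf,nla] -> 13 lines: tfy mflm jxg clz lbbn epow wxnzb ulpf bhs gcqgf nla wqr qghmg
Hunk 4: at line 8 remove [bhs,gcqgf,nla] add [ikot,hca] -> 12 lines: tfy mflm jxg clz lbbn epow wxnzb ulpf ikot hca wqr qghmg
Hunk 5: at line 4 remove [epow] add [aplwz,avx] -> 13 lines: tfy mflm jxg clz lbbn aplwz avx wxnzb ulpf ikot hca wqr qghmg
Hunk 6: at line 1 remove [jxg,clz] add [mlov] -> 12 lines: tfy mflm mlov lbbn aplwz avx wxnzb ulpf ikot hca wqr qghmg
Final line 8: ulpf

Answer: ulpf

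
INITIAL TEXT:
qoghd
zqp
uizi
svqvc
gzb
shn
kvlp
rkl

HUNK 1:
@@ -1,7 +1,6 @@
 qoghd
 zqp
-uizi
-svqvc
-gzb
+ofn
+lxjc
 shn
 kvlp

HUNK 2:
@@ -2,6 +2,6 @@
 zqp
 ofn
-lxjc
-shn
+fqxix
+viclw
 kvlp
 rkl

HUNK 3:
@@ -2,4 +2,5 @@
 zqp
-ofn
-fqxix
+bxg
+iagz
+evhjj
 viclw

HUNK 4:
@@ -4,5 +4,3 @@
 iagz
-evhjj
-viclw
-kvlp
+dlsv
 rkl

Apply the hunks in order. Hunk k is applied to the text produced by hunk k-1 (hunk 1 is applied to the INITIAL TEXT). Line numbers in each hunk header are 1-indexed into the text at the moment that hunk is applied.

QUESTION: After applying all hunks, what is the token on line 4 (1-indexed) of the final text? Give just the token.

Hunk 1: at line 1 remove [uizi,svqvc,gzb] add [ofn,lxjc] -> 7 lines: qoghd zqp ofn lxjc shn kvlp rkl
Hunk 2: at line 2 remove [lxjc,shn] add [fqxix,viclw] -> 7 lines: qoghd zqp ofn fqxix viclw kvlp rkl
Hunk 3: at line 2 remove [ofn,fqxix] add [bxg,iagz,evhjj] -> 8 lines: qoghd zqp bxg iagz evhjj viclw kvlp rkl
Hunk 4: at line 4 remove [evhjj,viclw,kvlp] add [dlsv] -> 6 lines: qoghd zqp bxg iagz dlsv rkl
Final line 4: iagz

Answer: iagz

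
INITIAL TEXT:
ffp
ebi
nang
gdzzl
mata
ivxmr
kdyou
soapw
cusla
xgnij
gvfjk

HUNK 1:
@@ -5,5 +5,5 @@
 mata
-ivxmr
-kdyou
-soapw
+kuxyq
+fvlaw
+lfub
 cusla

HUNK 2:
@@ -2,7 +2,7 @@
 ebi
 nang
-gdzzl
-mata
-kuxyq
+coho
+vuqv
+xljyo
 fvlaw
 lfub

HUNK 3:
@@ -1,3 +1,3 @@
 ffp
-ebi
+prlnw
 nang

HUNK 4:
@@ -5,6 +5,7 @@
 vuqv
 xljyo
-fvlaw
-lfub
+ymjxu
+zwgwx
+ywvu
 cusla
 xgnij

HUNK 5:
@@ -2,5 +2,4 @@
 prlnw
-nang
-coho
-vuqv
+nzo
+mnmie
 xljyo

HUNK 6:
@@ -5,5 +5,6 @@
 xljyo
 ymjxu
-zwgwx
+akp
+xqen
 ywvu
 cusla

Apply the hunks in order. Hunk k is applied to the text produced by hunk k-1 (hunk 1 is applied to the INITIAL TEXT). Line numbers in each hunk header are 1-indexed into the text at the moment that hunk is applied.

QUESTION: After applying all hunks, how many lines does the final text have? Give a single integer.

Answer: 12

Derivation:
Hunk 1: at line 5 remove [ivxmr,kdyou,soapw] add [kuxyq,fvlaw,lfub] -> 11 lines: ffp ebi nang gdzzl mata kuxyq fvlaw lfub cusla xgnij gvfjk
Hunk 2: at line 2 remove [gdzzl,mata,kuxyq] add [coho,vuqv,xljyo] -> 11 lines: ffp ebi nang coho vuqv xljyo fvlaw lfub cusla xgnij gvfjk
Hunk 3: at line 1 remove [ebi] add [prlnw] -> 11 lines: ffp prlnw nang coho vuqv xljyo fvlaw lfub cusla xgnij gvfjk
Hunk 4: at line 5 remove [fvlaw,lfub] add [ymjxu,zwgwx,ywvu] -> 12 lines: ffp prlnw nang coho vuqv xljyo ymjxu zwgwx ywvu cusla xgnij gvfjk
Hunk 5: at line 2 remove [nang,coho,vuqv] add [nzo,mnmie] -> 11 lines: ffp prlnw nzo mnmie xljyo ymjxu zwgwx ywvu cusla xgnij gvfjk
Hunk 6: at line 5 remove [zwgwx] add [akp,xqen] -> 12 lines: ffp prlnw nzo mnmie xljyo ymjxu akp xqen ywvu cusla xgnij gvfjk
Final line count: 12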